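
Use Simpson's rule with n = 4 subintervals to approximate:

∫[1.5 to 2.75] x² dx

f(x) = x²
a = 1.5, b = 2.75, n = 4
h = (b - a)/n = 0.312500

Simpson's rule: (h/3)[f(x₀) + 4f(x₁) + 2f(x₂) + ... + f(xₙ)]

x_0 = 1.5000, f(x_0) = 2.250000, coefficient = 1
x_1 = 1.8125, f(x_1) = 3.285156, coefficient = 4
x_2 = 2.1250, f(x_2) = 4.515625, coefficient = 2
x_3 = 2.4375, f(x_3) = 5.941406, coefficient = 4
x_4 = 2.7500, f(x_4) = 7.562500, coefficient = 1

I ≈ (0.312500/3) × 55.750000 = 5.807292
Exact value: 5.807292
Error: 0.000000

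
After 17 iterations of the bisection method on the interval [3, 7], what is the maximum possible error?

Bisection error bound: |error| ≤ (b-a)/2^n
|error| ≤ (7 - 3)/2^17 = 4/2^17
|error| ≤ 0.0000305176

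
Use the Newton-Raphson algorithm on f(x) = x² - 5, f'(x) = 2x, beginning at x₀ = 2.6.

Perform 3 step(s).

f(x) = x² - 5
f'(x) = 2x
x₀ = 2.6

Newton-Raphson formula: x_{n+1} = x_n - f(x_n)/f'(x_n)

Iteration 1:
  f(2.600000) = 1.760000
  f'(2.600000) = 5.200000
  x_1 = 2.600000 - 1.760000/5.200000 = 2.261538
Iteration 2:
  f(2.261538) = 0.114556
  f'(2.261538) = 4.523077
  x_2 = 2.261538 - 0.114556/4.523077 = 2.236211
Iteration 3:
  f(2.236211) = 0.000641
  f'(2.236211) = 4.472423
  x_3 = 2.236211 - 0.000641/4.472423 = 2.236068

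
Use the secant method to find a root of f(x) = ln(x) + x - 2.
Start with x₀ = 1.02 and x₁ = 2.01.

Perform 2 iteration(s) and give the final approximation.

f(x) = ln(x) + x - 2
x₀ = 1.02, x₁ = 2.01

Secant formula: x_{n+1} = x_n - f(x_n)(x_n - x_{n-1})/(f(x_n) - f(x_{n-1}))

Iteration 1:
  f(1.020000) = -0.960197
  f(2.010000) = 0.708135
  x_2 = 2.010000 - 0.708135×(2.010000 - 1.020000)/(0.708135 - (-0.960197))
       = 1.589788
Iteration 2:
  f(2.010000) = 0.708135
  f(1.589788) = 0.053388
  x_3 = 1.589788 - 0.053388×(1.589788 - 2.010000)/(0.053388 - 0.708135)
       = 1.555523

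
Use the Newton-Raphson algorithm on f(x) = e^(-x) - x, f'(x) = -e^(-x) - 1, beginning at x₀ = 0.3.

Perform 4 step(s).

f(x) = e^(-x) - x
f'(x) = -e^(-x) - 1
x₀ = 0.3

Newton-Raphson formula: x_{n+1} = x_n - f(x_n)/f'(x_n)

Iteration 1:
  f(0.300000) = 0.440818
  f'(0.300000) = -1.740818
  x_1 = 0.300000 - 0.440818/(-1.740818) = 0.553225
Iteration 2:
  f(0.553225) = 0.021868
  f'(0.553225) = -1.575092
  x_2 = 0.553225 - 0.021868/(-1.575092) = 0.567108
Iteration 3:
  f(0.567108) = 0.000055
  f'(0.567108) = -1.567163
  x_3 = 0.567108 - 0.000055/(-1.567163) = 0.567143
Iteration 4:
  f(0.567143) = 0.000000
  f'(0.567143) = -1.567143
  x_4 = 0.567143 - 0.000000/(-1.567143) = 0.567143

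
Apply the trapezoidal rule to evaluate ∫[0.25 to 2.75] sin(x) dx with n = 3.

f(x) = sin(x)
a = 0.25, b = 2.75, n = 3
h = (b - a)/n = 0.833333

Trapezoidal rule: (h/2)[f(x₀) + 2f(x₁) + 2f(x₂) + ... + f(xₙ)]

x_0 = 0.2500, f(x_0) = 0.247404, coefficient = 1
x_1 = 1.0833, f(x_1) = 0.883524, coefficient = 2
x_2 = 1.9167, f(x_2) = 0.940781, coefficient = 2
x_3 = 2.7500, f(x_3) = 0.381661, coefficient = 1

I ≈ (0.833333/2) × 4.277674 = 1.782364
Exact value: 1.893215
Error: 0.110850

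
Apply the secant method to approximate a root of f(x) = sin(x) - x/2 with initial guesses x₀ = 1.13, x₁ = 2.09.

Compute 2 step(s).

f(x) = sin(x) - x/2
x₀ = 1.13, x₁ = 2.09

Secant formula: x_{n+1} = x_n - f(x_n)(x_n - x_{n-1})/(f(x_n) - f(x_{n-1}))

Iteration 1:
  f(1.130000) = 0.339412
  f(2.090000) = -0.176785
  x_2 = 2.090000 - (-0.176785)×(2.090000 - 1.130000)/(-0.176785 - 0.339412)
       = 1.761223
Iteration 2:
  f(2.090000) = -0.176785
  f(1.761223) = 0.101312
  x_3 = 1.761223 - 0.101312×(1.761223 - 2.090000)/(0.101312 - (-0.176785))
       = 1.880998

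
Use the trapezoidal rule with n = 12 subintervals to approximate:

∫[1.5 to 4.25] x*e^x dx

f(x) = x*e^x
a = 1.5, b = 4.25, n = 12
h = (b - a)/n = 0.229167

Trapezoidal rule: (h/2)[f(x₀) + 2f(x₁) + 2f(x₂) + ... + f(xₙ)]

x_0 = 1.5000, f(x_0) = 6.722534, coefficient = 1
x_1 = 1.7292, f(x_1) = 9.745506, coefficient = 2
x_2 = 1.9583, f(x_2) = 13.879697, coefficient = 2
x_3 = 2.1875, f(x_3) = 19.496975, coefficient = 2
x_4 = 2.4167, f(x_4) = 27.087053, coefficient = 2
x_5 = 2.6458, f(x_5) = 37.293513, coefficient = 2
x_6 = 2.8750, f(x_6) = 50.960594, coefficient = 2
x_7 = 3.1042, f(x_7) = 69.193848, coefficient = 2
x_8 = 3.3333, f(x_8) = 93.438750, coefficient = 2
x_9 = 3.5625, f(x_9) = 125.582454, coefficient = 2
x_10 = 3.7917, f(x_10) = 168.085427, coefficient = 2
x_11 = 4.0208, f(x_11) = 224.151578, coefficient = 2
x_12 = 4.2500, f(x_12) = 297.948002, coefficient = 1

I ≈ (0.229167/2) × 1982.501326 = 227.161610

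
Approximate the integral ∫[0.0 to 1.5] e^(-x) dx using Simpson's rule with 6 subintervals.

f(x) = e^(-x)
a = 0.0, b = 1.5, n = 6
h = (b - a)/n = 0.250000

Simpson's rule: (h/3)[f(x₀) + 4f(x₁) + 2f(x₂) + ... + f(xₙ)]

x_0 = 0.0000, f(x_0) = 1.000000, coefficient = 1
x_1 = 0.2500, f(x_1) = 0.778801, coefficient = 4
x_2 = 0.5000, f(x_2) = 0.606531, coefficient = 2
x_3 = 0.7500, f(x_3) = 0.472367, coefficient = 4
x_4 = 1.0000, f(x_4) = 0.367879, coefficient = 2
x_5 = 1.2500, f(x_5) = 0.286505, coefficient = 4
x_6 = 1.5000, f(x_6) = 0.223130, coefficient = 1

I ≈ (0.250000/3) × 9.322639 = 0.776887
Exact value: 0.776870
Error: 0.000017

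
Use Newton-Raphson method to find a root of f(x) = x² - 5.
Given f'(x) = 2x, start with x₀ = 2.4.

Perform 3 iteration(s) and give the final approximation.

f(x) = x² - 5
f'(x) = 2x
x₀ = 2.4

Newton-Raphson formula: x_{n+1} = x_n - f(x_n)/f'(x_n)

Iteration 1:
  f(2.400000) = 0.760000
  f'(2.400000) = 4.800000
  x_1 = 2.400000 - 0.760000/4.800000 = 2.241667
Iteration 2:
  f(2.241667) = 0.025069
  f'(2.241667) = 4.483333
  x_2 = 2.241667 - 0.025069/4.483333 = 2.236075
Iteration 3:
  f(2.236075) = 0.000031
  f'(2.236075) = 4.472150
  x_3 = 2.236075 - 0.000031/4.472150 = 2.236068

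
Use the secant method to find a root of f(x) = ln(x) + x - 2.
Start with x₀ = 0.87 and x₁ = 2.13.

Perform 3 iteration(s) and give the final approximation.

f(x) = ln(x) + x - 2
x₀ = 0.87, x₁ = 2.13

Secant formula: x_{n+1} = x_n - f(x_n)(x_n - x_{n-1})/(f(x_n) - f(x_{n-1}))

Iteration 1:
  f(0.870000) = -1.269262
  f(2.130000) = 0.886122
  x_2 = 2.130000 - 0.886122×(2.130000 - 0.870000)/(0.886122 - (-1.269262))
       = 1.611989
Iteration 2:
  f(2.130000) = 0.886122
  f(1.611989) = 0.089457
  x_3 = 1.611989 - 0.089457×(1.611989 - 2.130000)/(0.089457 - 0.886122)
       = 1.553821
Iteration 3:
  f(1.611989) = 0.089457
  f(1.553821) = -0.005461
  x_4 = 1.553821 - (-0.005461)×(1.553821 - 1.611989)/(-0.005461 - 0.089457)
       = 1.557168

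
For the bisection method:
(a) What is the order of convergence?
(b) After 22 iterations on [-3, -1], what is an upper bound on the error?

(a) Bisection has linear (order 1) convergence; the error is halved each step.

(b) Error bound = (b-a)/2^n = (-1 - (-3))/2^{22}
    = 2/2^{22}

(a) 1 (linear); (b) error ≤ 4.77e-07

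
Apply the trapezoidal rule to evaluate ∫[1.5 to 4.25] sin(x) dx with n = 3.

f(x) = sin(x)
a = 1.5, b = 4.25, n = 3
h = (b - a)/n = 0.916667

Trapezoidal rule: (h/2)[f(x₀) + 2f(x₁) + 2f(x₂) + ... + f(xₙ)]

x_0 = 1.5000, f(x_0) = 0.997495, coefficient = 1
x_1 = 2.4167, f(x_1) = 0.663080, coefficient = 2
x_2 = 3.3333, f(x_2) = -0.190568, coefficient = 2
x_3 = 4.2500, f(x_3) = -0.894989, coefficient = 1

I ≈ (0.916667/2) × 1.047530 = 0.480118
Exact value: 0.516825
Error: 0.036707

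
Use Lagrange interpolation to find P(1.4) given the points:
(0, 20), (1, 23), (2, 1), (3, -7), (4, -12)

Lagrange interpolation formula:
P(x) = Σ yᵢ × Lᵢ(x)
where Lᵢ(x) = Π_{j≠i} (x - xⱼ)/(xᵢ - xⱼ)

L_0(1.4) = (1.4 - 1)/(0 - 1) × (1.4 - 2)/(0 - 2) × (1.4 - 3)/(0 - 3) × (1.4 - 4)/(0 - 4) = -0.041600
L_1(1.4) = (1.4 - 0)/(1 - 0) × (1.4 - 2)/(1 - 2) × (1.4 - 3)/(1 - 3) × (1.4 - 4)/(1 - 4) = 0.582400
L_2(1.4) = (1.4 - 0)/(2 - 0) × (1.4 - 1)/(2 - 1) × (1.4 - 3)/(2 - 3) × (1.4 - 4)/(2 - 4) = 0.582400
L_3(1.4) = (1.4 - 0)/(3 - 0) × (1.4 - 1)/(3 - 1) × (1.4 - 2)/(3 - 2) × (1.4 - 4)/(3 - 4) = -0.145600
L_4(1.4) = (1.4 - 0)/(4 - 0) × (1.4 - 1)/(4 - 1) × (1.4 - 2)/(4 - 2) × (1.4 - 3)/(4 - 3) = 0.022400

P(1.4) = 20×L_0(1.4) + 23×L_1(1.4) + 1×L_2(1.4) + (-7)×L_3(1.4) + (-12)×L_4(1.4)
P(1.4) = 13.896000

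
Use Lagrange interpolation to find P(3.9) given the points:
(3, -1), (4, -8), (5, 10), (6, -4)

Lagrange interpolation formula:
P(x) = Σ yᵢ × Lᵢ(x)
where Lᵢ(x) = Π_{j≠i} (x - xⱼ)/(xᵢ - xⱼ)

L_0(3.9) = (3.9 - 4)/(3 - 4) × (3.9 - 5)/(3 - 5) × (3.9 - 6)/(3 - 6) = 0.038500
L_1(3.9) = (3.9 - 3)/(4 - 3) × (3.9 - 5)/(4 - 5) × (3.9 - 6)/(4 - 6) = 1.039500
L_2(3.9) = (3.9 - 3)/(5 - 3) × (3.9 - 4)/(5 - 4) × (3.9 - 6)/(5 - 6) = -0.094500
L_3(3.9) = (3.9 - 3)/(6 - 3) × (3.9 - 4)/(6 - 4) × (3.9 - 5)/(6 - 5) = 0.016500

P(3.9) = (-1)×L_0(3.9) + (-8)×L_1(3.9) + 10×L_2(3.9) + (-4)×L_3(3.9)
P(3.9) = -9.365500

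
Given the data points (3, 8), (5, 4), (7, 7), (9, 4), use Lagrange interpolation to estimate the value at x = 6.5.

Lagrange interpolation formula:
P(x) = Σ yᵢ × Lᵢ(x)
where Lᵢ(x) = Π_{j≠i} (x - xⱼ)/(xᵢ - xⱼ)

L_0(6.5) = (6.5 - 5)/(3 - 5) × (6.5 - 7)/(3 - 7) × (6.5 - 9)/(3 - 9) = -0.039062
L_1(6.5) = (6.5 - 3)/(5 - 3) × (6.5 - 7)/(5 - 7) × (6.5 - 9)/(5 - 9) = 0.273438
L_2(6.5) = (6.5 - 3)/(7 - 3) × (6.5 - 5)/(7 - 5) × (6.5 - 9)/(7 - 9) = 0.820312
L_3(6.5) = (6.5 - 3)/(9 - 3) × (6.5 - 5)/(9 - 5) × (6.5 - 7)/(9 - 7) = -0.054688

P(6.5) = 8×L_0(6.5) + 4×L_1(6.5) + 7×L_2(6.5) + 4×L_3(6.5)
P(6.5) = 6.304688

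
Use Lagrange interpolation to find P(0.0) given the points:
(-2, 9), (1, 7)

Lagrange interpolation formula:
P(x) = Σ yᵢ × Lᵢ(x)
where Lᵢ(x) = Π_{j≠i} (x - xⱼ)/(xᵢ - xⱼ)

L_0(0.0) = (0.0 - 1)/(-2 - 1) = 0.333333
L_1(0.0) = (0.0 - (-2))/(1 - (-2)) = 0.666667

P(0.0) = 9×L_0(0.0) + 7×L_1(0.0)
P(0.0) = 7.666667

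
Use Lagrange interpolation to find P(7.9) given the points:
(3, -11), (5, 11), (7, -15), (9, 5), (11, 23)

Lagrange interpolation formula:
P(x) = Σ yᵢ × Lᵢ(x)
where Lᵢ(x) = Π_{j≠i} (x - xⱼ)/(xᵢ - xⱼ)

L_0(7.9) = (7.9 - 5)/(3 - 5) × (7.9 - 7)/(3 - 7) × (7.9 - 9)/(3 - 9) × (7.9 - 11)/(3 - 11) = 0.023177
L_1(7.9) = (7.9 - 3)/(5 - 3) × (7.9 - 7)/(5 - 7) × (7.9 - 9)/(5 - 9) × (7.9 - 11)/(5 - 11) = -0.156647
L_2(7.9) = (7.9 - 3)/(7 - 3) × (7.9 - 5)/(7 - 5) × (7.9 - 9)/(7 - 9) × (7.9 - 11)/(7 - 11) = 0.757127
L_3(7.9) = (7.9 - 3)/(9 - 3) × (7.9 - 5)/(9 - 5) × (7.9 - 7)/(9 - 7) × (7.9 - 11)/(9 - 11) = 0.412978
L_4(7.9) = (7.9 - 3)/(11 - 3) × (7.9 - 5)/(11 - 5) × (7.9 - 7)/(11 - 7) × (7.9 - 9)/(11 - 9) = -0.036635

P(7.9) = (-11)×L_0(7.9) + 11×L_1(7.9) + (-15)×L_2(7.9) + 5×L_3(7.9) + 23×L_4(7.9)
P(7.9) = -12.112683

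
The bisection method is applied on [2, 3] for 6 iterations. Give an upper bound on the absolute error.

Bisection error bound: |error| ≤ (b-a)/2^n
|error| ≤ (3 - 2)/2^6 = 1/2^6
|error| ≤ 0.0156250000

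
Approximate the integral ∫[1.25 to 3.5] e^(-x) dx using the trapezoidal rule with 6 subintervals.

f(x) = e^(-x)
a = 1.25, b = 3.5, n = 6
h = (b - a)/n = 0.375000

Trapezoidal rule: (h/2)[f(x₀) + 2f(x₁) + 2f(x₂) + ... + f(xₙ)]

x_0 = 1.2500, f(x_0) = 0.286505, coefficient = 1
x_1 = 1.6250, f(x_1) = 0.196912, coefficient = 2
x_2 = 2.0000, f(x_2) = 0.135335, coefficient = 2
x_3 = 2.3750, f(x_3) = 0.093014, coefficient = 2
x_4 = 2.7500, f(x_4) = 0.063928, coefficient = 2
x_5 = 3.1250, f(x_5) = 0.043937, coefficient = 2
x_6 = 3.5000, f(x_6) = 0.030197, coefficient = 1

I ≈ (0.375000/2) × 1.382955 = 0.259304
Exact value: 0.256307
Error: 0.002997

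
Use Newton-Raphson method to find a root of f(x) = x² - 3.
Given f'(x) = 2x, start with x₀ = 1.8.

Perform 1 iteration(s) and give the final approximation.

f(x) = x² - 3
f'(x) = 2x
x₀ = 1.8

Newton-Raphson formula: x_{n+1} = x_n - f(x_n)/f'(x_n)

Iteration 1:
  f(1.800000) = 0.240000
  f'(1.800000) = 3.600000
  x_1 = 1.800000 - 0.240000/3.600000 = 1.733333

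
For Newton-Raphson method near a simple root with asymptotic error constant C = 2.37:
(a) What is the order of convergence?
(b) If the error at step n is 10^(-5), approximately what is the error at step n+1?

(a) Newton-Raphson has quadratic (order 2) convergence near simple roots.
    This means |e_{n+1}| ≈ C|e_n|².

(b) With |e_n| = 10^(-5) and C = 2.37:
    |e_{n+1}| ≈ 2.37 × (10^(-5))² = 2.37 × 10^(-10)

(a) 2 (quadratic); (b) |e_{n+1}| ≈ 2.370e-10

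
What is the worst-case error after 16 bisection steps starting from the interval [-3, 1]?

Bisection error bound: |error| ≤ (b-a)/2^n
|error| ≤ (1 - (-3))/2^16 = 4/2^16
|error| ≤ 0.0000610352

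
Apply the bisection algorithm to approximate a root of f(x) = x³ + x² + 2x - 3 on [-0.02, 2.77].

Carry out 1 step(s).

f(x) = x³ + x² + 2x - 3
Initial interval: [-0.02, 2.77]

Iteration 1:
  c_1 = (-0.020000 + 2.770000)/2 = 1.375000
  f(c_1) = f(1.375000) = 4.240234
  f(a) × f(c) < 0, new interval: [-0.020000, 1.375000]

After 1 iteration(s), the approximation is c_1 = 1.375000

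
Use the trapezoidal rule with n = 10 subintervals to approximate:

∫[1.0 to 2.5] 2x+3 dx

f(x) = 2x+3
a = 1.0, b = 2.5, n = 10
h = (b - a)/n = 0.150000

Trapezoidal rule: (h/2)[f(x₀) + 2f(x₁) + 2f(x₂) + ... + f(xₙ)]

x_0 = 1.0000, f(x_0) = 5.000000, coefficient = 1
x_1 = 1.1500, f(x_1) = 5.300000, coefficient = 2
x_2 = 1.3000, f(x_2) = 5.600000, coefficient = 2
x_3 = 1.4500, f(x_3) = 5.900000, coefficient = 2
x_4 = 1.6000, f(x_4) = 6.200000, coefficient = 2
x_5 = 1.7500, f(x_5) = 6.500000, coefficient = 2
x_6 = 1.9000, f(x_6) = 6.800000, coefficient = 2
x_7 = 2.0500, f(x_7) = 7.100000, coefficient = 2
x_8 = 2.2000, f(x_8) = 7.400000, coefficient = 2
x_9 = 2.3500, f(x_9) = 7.700000, coefficient = 2
x_10 = 2.5000, f(x_10) = 8.000000, coefficient = 1

I ≈ (0.150000/2) × 130.000000 = 9.750000
Exact value: 9.750000
Error: 0.000000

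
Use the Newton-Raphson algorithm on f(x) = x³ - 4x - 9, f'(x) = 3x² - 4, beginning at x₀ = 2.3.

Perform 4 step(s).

f(x) = x³ - 4x - 9
f'(x) = 3x² - 4
x₀ = 2.3

Newton-Raphson formula: x_{n+1} = x_n - f(x_n)/f'(x_n)

Iteration 1:
  f(2.300000) = -6.033000
  f'(2.300000) = 11.870000
  x_1 = 2.300000 - (-6.033000)/11.870000 = 2.808256
Iteration 2:
  f(2.808256) = 1.913732
  f'(2.808256) = 19.658907
  x_2 = 2.808256 - 1.913732/19.658907 = 2.710909
Iteration 3:
  f(2.710909) = 0.078914
  f'(2.710909) = 18.047087
  x_3 = 2.710909 - 0.078914/18.047087 = 2.706537
Iteration 4:
  f(2.706537) = 0.000155
  f'(2.706537) = 17.976021
  x_4 = 2.706537 - 0.000155/17.976021 = 2.706528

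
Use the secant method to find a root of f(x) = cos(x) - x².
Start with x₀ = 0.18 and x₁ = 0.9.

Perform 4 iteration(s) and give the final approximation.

f(x) = cos(x) - x²
x₀ = 0.18, x₁ = 0.9

Secant formula: x_{n+1} = x_n - f(x_n)(x_n - x_{n-1})/(f(x_n) - f(x_{n-1}))

Iteration 1:
  f(0.180000) = 0.951444
  f(0.900000) = -0.188390
  x_2 = 0.900000 - (-0.188390)×(0.900000 - 0.180000)/(-0.188390 - 0.951444)
       = 0.780999
Iteration 2:
  f(0.900000) = -0.188390
  f(0.780999) = 0.100250
  x_3 = 0.780999 - 0.100250×(0.780999 - 0.900000)/(0.100250 - (-0.188390))
       = 0.822331
Iteration 3:
  f(0.780999) = 0.100250
  f(0.822331) = 0.004288
  x_4 = 0.822331 - 0.004288×(0.822331 - 0.780999)/(0.004288 - 0.100250)
       = 0.824177
Iteration 4:
  f(0.822331) = 0.004288
  f(0.824177) = -0.000107
  x_5 = 0.824177 - (-0.000107)×(0.824177 - 0.822331)/(-0.000107 - 0.004288)
       = 0.824132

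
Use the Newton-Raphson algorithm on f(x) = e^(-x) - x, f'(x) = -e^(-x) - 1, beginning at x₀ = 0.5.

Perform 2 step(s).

f(x) = e^(-x) - x
f'(x) = -e^(-x) - 1
x₀ = 0.5

Newton-Raphson formula: x_{n+1} = x_n - f(x_n)/f'(x_n)

Iteration 1:
  f(0.500000) = 0.106531
  f'(0.500000) = -1.606531
  x_1 = 0.500000 - 0.106531/(-1.606531) = 0.566311
Iteration 2:
  f(0.566311) = 0.001305
  f'(0.566311) = -1.567616
  x_2 = 0.566311 - 0.001305/(-1.567616) = 0.567143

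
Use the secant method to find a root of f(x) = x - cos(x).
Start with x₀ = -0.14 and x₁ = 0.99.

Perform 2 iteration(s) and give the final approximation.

f(x) = x - cos(x)
x₀ = -0.14, x₁ = 0.99

Secant formula: x_{n+1} = x_n - f(x_n)(x_n - x_{n-1})/(f(x_n) - f(x_{n-1}))

Iteration 1:
  f(-0.140000) = -1.130216
  f(0.990000) = 0.441310
  x_2 = 0.990000 - 0.441310×(0.990000 - (-0.140000))/(0.441310 - (-1.130216))
       = 0.672678
Iteration 2:
  f(0.990000) = 0.441310
  f(0.672678) = -0.109479
  x_3 = 0.672678 - (-0.109479)×(0.672678 - 0.990000)/(-0.109479 - 0.441310)
       = 0.735751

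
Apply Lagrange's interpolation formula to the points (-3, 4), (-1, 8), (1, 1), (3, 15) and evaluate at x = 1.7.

Lagrange interpolation formula:
P(x) = Σ yᵢ × Lᵢ(x)
where Lᵢ(x) = Π_{j≠i} (x - xⱼ)/(xᵢ - xⱼ)

L_0(1.7) = (1.7 - (-1))/(-3 - (-1)) × (1.7 - 1)/(-3 - 1) × (1.7 - 3)/(-3 - 3) = 0.051187
L_1(1.7) = (1.7 - (-3))/(-1 - (-3)) × (1.7 - 1)/(-1 - 1) × (1.7 - 3)/(-1 - 3) = -0.267313
L_2(1.7) = (1.7 - (-3))/(1 - (-3)) × (1.7 - (-1))/(1 - (-1)) × (1.7 - 3)/(1 - 3) = 1.031063
L_3(1.7) = (1.7 - (-3))/(3 - (-3)) × (1.7 - (-1))/(3 - (-1)) × (1.7 - 1)/(3 - 1) = 0.185063

P(1.7) = 4×L_0(1.7) + 8×L_1(1.7) + 1×L_2(1.7) + 15×L_3(1.7)
P(1.7) = 1.873250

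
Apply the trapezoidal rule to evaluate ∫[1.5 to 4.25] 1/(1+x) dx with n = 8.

f(x) = 1/(1+x)
a = 1.5, b = 4.25, n = 8
h = (b - a)/n = 0.343750

Trapezoidal rule: (h/2)[f(x₀) + 2f(x₁) + 2f(x₂) + ... + f(xₙ)]

x_0 = 1.5000, f(x_0) = 0.400000, coefficient = 1
x_1 = 1.8438, f(x_1) = 0.351648, coefficient = 2
x_2 = 2.1875, f(x_2) = 0.313725, coefficient = 2
x_3 = 2.5312, f(x_3) = 0.283186, coefficient = 2
x_4 = 2.8750, f(x_4) = 0.258065, coefficient = 2
x_5 = 3.2188, f(x_5) = 0.237037, coefficient = 2
x_6 = 3.5625, f(x_6) = 0.219178, coefficient = 2
x_7 = 3.9062, f(x_7) = 0.203822, coefficient = 2
x_8 = 4.2500, f(x_8) = 0.190476, coefficient = 1

I ≈ (0.343750/2) × 4.323798 = 0.743153
Exact value: 0.741937
Error: 0.001215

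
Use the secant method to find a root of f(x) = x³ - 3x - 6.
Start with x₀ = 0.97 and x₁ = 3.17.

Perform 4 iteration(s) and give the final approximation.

f(x) = x³ - 3x - 6
x₀ = 0.97, x₁ = 3.17

Secant formula: x_{n+1} = x_n - f(x_n)(x_n - x_{n-1})/(f(x_n) - f(x_{n-1}))

Iteration 1:
  f(0.970000) = -7.997327
  f(3.170000) = 16.345013
  x_2 = 3.170000 - 16.345013×(3.170000 - 0.970000)/(16.345013 - (-7.997327))
       = 1.692778
Iteration 2:
  f(3.170000) = 16.345013
  f(1.692778) = -6.227680
  x_3 = 1.692778 - (-6.227680)×(1.692778 - 3.170000)/(-6.227680 - 16.345013)
       = 2.100336
Iteration 3:
  f(1.692778) = -6.227680
  f(2.100336) = -3.035565
  x_4 = 2.100336 - (-3.035565)×(2.100336 - 1.692778)/(-3.035565 - (-6.227680))
       = 2.487905
Iteration 4:
  f(2.100336) = -3.035565
  f(2.487905) = 1.935602
  x_5 = 2.487905 - 1.935602×(2.487905 - 2.100336)/(1.935602 - (-3.035565))
       = 2.336999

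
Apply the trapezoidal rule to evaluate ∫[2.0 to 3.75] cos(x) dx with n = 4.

f(x) = cos(x)
a = 2.0, b = 3.75, n = 4
h = (b - a)/n = 0.437500

Trapezoidal rule: (h/2)[f(x₀) + 2f(x₁) + 2f(x₂) + ... + f(xₙ)]

x_0 = 2.0000, f(x_0) = -0.416147, coefficient = 1
x_1 = 2.4375, f(x_1) = -0.762199, coefficient = 2
x_2 = 2.8750, f(x_2) = -0.964674, coefficient = 2
x_3 = 3.3125, f(x_3) = -0.985431, coefficient = 2
x_4 = 3.7500, f(x_4) = -0.820559, coefficient = 1

I ≈ (0.437500/2) × -6.661315 = -1.457163
Exact value: -1.480859
Error: 0.023696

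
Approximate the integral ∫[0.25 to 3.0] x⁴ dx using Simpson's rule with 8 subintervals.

f(x) = x⁴
a = 0.25, b = 3.0, n = 8
h = (b - a)/n = 0.343750

Simpson's rule: (h/3)[f(x₀) + 4f(x₁) + 2f(x₂) + ... + f(xₙ)]

x_0 = 0.2500, f(x_0) = 0.003906, coefficient = 1
x_1 = 0.5938, f(x_1) = 0.124284, coefficient = 4
x_2 = 0.9375, f(x_2) = 0.772476, coefficient = 2
x_3 = 1.2812, f(x_3) = 2.694856, coefficient = 4
x_4 = 1.6250, f(x_4) = 6.972900, coefficient = 2
x_5 = 1.9688, f(x_5) = 15.023194, coefficient = 4
x_6 = 2.3125, f(x_6) = 28.597427, coefficient = 2
x_7 = 2.6562, f(x_7) = 49.782395, coefficient = 4
x_8 = 3.0000, f(x_8) = 81.000000, coefficient = 1

I ≈ (0.343750/3) × 424.188431 = 48.604924
Exact value: 48.599805
Error: 0.005120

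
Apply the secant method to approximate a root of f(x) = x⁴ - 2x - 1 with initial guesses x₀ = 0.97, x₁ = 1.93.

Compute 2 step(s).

f(x) = x⁴ - 2x - 1
x₀ = 0.97, x₁ = 1.93

Secant formula: x_{n+1} = x_n - f(x_n)(x_n - x_{n-1})/(f(x_n) - f(x_{n-1}))

Iteration 1:
  f(0.970000) = -2.054707
  f(1.930000) = 9.014880
  x_2 = 1.930000 - 9.014880×(1.930000 - 0.970000)/(9.014880 - (-2.054707))
       = 1.148193
Iteration 2:
  f(1.930000) = 9.014880
  f(1.148193) = -1.558348
  x_3 = 1.148193 - (-1.558348)×(1.148193 - 1.930000)/(-1.558348 - 9.014880)
       = 1.263420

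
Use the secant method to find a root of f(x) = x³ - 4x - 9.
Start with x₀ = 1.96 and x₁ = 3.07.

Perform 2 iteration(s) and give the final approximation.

f(x) = x³ - 4x - 9
x₀ = 1.96, x₁ = 3.07

Secant formula: x_{n+1} = x_n - f(x_n)(x_n - x_{n-1})/(f(x_n) - f(x_{n-1}))

Iteration 1:
  f(1.960000) = -9.310464
  f(3.070000) = 7.654443
  x_2 = 3.070000 - 7.654443×(3.070000 - 1.960000)/(7.654443 - (-9.310464))
       = 2.569176
Iteration 2:
  f(3.070000) = 7.654443
  f(2.569176) = -2.318432
  x_3 = 2.569176 - (-2.318432)×(2.569176 - 3.070000)/(-2.318432 - 7.654443)
       = 2.685605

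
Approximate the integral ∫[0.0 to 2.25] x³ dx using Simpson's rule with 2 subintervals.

f(x) = x³
a = 0.0, b = 2.25, n = 2
h = (b - a)/n = 1.125000

Simpson's rule: (h/3)[f(x₀) + 4f(x₁) + 2f(x₂) + ... + f(xₙ)]

x_0 = 0.0000, f(x_0) = 0.000000, coefficient = 1
x_1 = 1.1250, f(x_1) = 1.423828, coefficient = 4
x_2 = 2.2500, f(x_2) = 11.390625, coefficient = 1

I ≈ (1.125000/3) × 17.085938 = 6.407227
Exact value: 6.407227
Error: 0.000000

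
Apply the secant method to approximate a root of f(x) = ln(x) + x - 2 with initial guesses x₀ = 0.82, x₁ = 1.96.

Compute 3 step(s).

f(x) = ln(x) + x - 2
x₀ = 0.82, x₁ = 1.96

Secant formula: x_{n+1} = x_n - f(x_n)(x_n - x_{n-1})/(f(x_n) - f(x_{n-1}))

Iteration 1:
  f(0.820000) = -1.378451
  f(1.960000) = 0.632944
  x_2 = 1.960000 - 0.632944×(1.960000 - 0.820000)/(0.632944 - (-1.378451))
       = 1.601266
Iteration 2:
  f(1.960000) = 0.632944
  f(1.601266) = 0.072060
  x_3 = 1.601266 - 0.072060×(1.601266 - 1.960000)/(0.072060 - 0.632944)
       = 1.555177
Iteration 3:
  f(1.601266) = 0.072060
  f(1.555177) = -0.003234
  x_4 = 1.555177 - (-0.003234)×(1.555177 - 1.601266)/(-0.003234 - 0.072060)
       = 1.557156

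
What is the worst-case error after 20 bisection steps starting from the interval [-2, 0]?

Bisection error bound: |error| ≤ (b-a)/2^n
|error| ≤ (0 - (-2))/2^20 = 2/2^20
|error| ≤ 0.0000019073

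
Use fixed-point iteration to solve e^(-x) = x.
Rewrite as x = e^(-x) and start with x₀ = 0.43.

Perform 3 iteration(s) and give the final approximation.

Equation: e^(-x) = x
Fixed-point form: x = e^(-x)
x₀ = 0.43

x_1 = g(0.430000) = 0.650509
x_2 = g(0.650509) = 0.521780
x_3 = g(0.521780) = 0.593463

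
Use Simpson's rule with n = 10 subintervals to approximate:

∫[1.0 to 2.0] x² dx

f(x) = x²
a = 1.0, b = 2.0, n = 10
h = (b - a)/n = 0.100000

Simpson's rule: (h/3)[f(x₀) + 4f(x₁) + 2f(x₂) + ... + f(xₙ)]

x_0 = 1.0000, f(x_0) = 1.000000, coefficient = 1
x_1 = 1.1000, f(x_1) = 1.210000, coefficient = 4
x_2 = 1.2000, f(x_2) = 1.440000, coefficient = 2
x_3 = 1.3000, f(x_3) = 1.690000, coefficient = 4
x_4 = 1.4000, f(x_4) = 1.960000, coefficient = 2
x_5 = 1.5000, f(x_5) = 2.250000, coefficient = 4
x_6 = 1.6000, f(x_6) = 2.560000, coefficient = 2
x_7 = 1.7000, f(x_7) = 2.890000, coefficient = 4
x_8 = 1.8000, f(x_8) = 3.240000, coefficient = 2
x_9 = 1.9000, f(x_9) = 3.610000, coefficient = 4
x_10 = 2.0000, f(x_10) = 4.000000, coefficient = 1

I ≈ (0.100000/3) × 70.000000 = 2.333333
Exact value: 2.333333
Error: 0.000000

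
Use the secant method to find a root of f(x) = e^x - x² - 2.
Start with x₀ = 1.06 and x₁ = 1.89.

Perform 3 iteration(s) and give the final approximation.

f(x) = e^x - x² - 2
x₀ = 1.06, x₁ = 1.89

Secant formula: x_{n+1} = x_n - f(x_n)(x_n - x_{n-1})/(f(x_n) - f(x_{n-1}))

Iteration 1:
  f(1.060000) = -0.237229
  f(1.890000) = 1.047269
  x_2 = 1.890000 - 1.047269×(1.890000 - 1.060000)/(1.047269 - (-0.237229))
       = 1.213290
Iteration 2:
  f(1.890000) = 1.047269
  f(1.213290) = -0.107537
  x_3 = 1.213290 - (-0.107537)×(1.213290 - 1.890000)/(-0.107537 - 1.047269)
       = 1.276306
Iteration 3:
  f(1.213290) = -0.107537
  f(1.276306) = -0.045579
  x_4 = 1.276306 - (-0.045579)×(1.276306 - 1.213290)/(-0.045579 - (-0.107537))
       = 1.322663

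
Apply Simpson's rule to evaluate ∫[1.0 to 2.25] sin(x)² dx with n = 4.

f(x) = sin(x)²
a = 1.0, b = 2.25, n = 4
h = (b - a)/n = 0.312500

Simpson's rule: (h/3)[f(x₀) + 4f(x₁) + 2f(x₂) + ... + f(xₙ)]

x_0 = 1.0000, f(x_0) = 0.708073, coefficient = 1
x_1 = 1.3125, f(x_1) = 0.934754, coefficient = 4
x_2 = 1.6250, f(x_2) = 0.997065, coefficient = 2
x_3 = 1.9375, f(x_3) = 0.871449, coefficient = 4
x_4 = 2.2500, f(x_4) = 0.605398, coefficient = 1

I ≈ (0.312500/3) × 10.532411 = 1.097126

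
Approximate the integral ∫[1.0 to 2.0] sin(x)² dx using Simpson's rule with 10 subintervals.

f(x) = sin(x)²
a = 1.0, b = 2.0, n = 10
h = (b - a)/n = 0.100000

Simpson's rule: (h/3)[f(x₀) + 4f(x₁) + 2f(x₂) + ... + f(xₙ)]

x_0 = 1.0000, f(x_0) = 0.708073, coefficient = 1
x_1 = 1.1000, f(x_1) = 0.794251, coefficient = 4
x_2 = 1.2000, f(x_2) = 0.868697, coefficient = 2
x_3 = 1.3000, f(x_3) = 0.928444, coefficient = 4
x_4 = 1.4000, f(x_4) = 0.971111, coefficient = 2
x_5 = 1.5000, f(x_5) = 0.994996, coefficient = 4
x_6 = 1.6000, f(x_6) = 0.999147, coefficient = 2
x_7 = 1.7000, f(x_7) = 0.983399, coefficient = 4
x_8 = 1.8000, f(x_8) = 0.948379, coefficient = 2
x_9 = 1.9000, f(x_9) = 0.895484, coefficient = 4
x_10 = 2.0000, f(x_10) = 0.826822, coefficient = 1

I ≈ (0.100000/3) × 27.495861 = 0.916529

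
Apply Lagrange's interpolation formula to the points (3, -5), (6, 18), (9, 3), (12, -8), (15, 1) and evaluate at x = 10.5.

Lagrange interpolation formula:
P(x) = Σ yᵢ × Lᵢ(x)
where Lᵢ(x) = Π_{j≠i} (x - xⱼ)/(xᵢ - xⱼ)

L_0(10.5) = (10.5 - 6)/(3 - 6) × (10.5 - 9)/(3 - 9) × (10.5 - 12)/(3 - 12) × (10.5 - 15)/(3 - 15) = 0.023438
L_1(10.5) = (10.5 - 3)/(6 - 3) × (10.5 - 9)/(6 - 9) × (10.5 - 12)/(6 - 12) × (10.5 - 15)/(6 - 15) = -0.156250
L_2(10.5) = (10.5 - 3)/(9 - 3) × (10.5 - 6)/(9 - 6) × (10.5 - 12)/(9 - 12) × (10.5 - 15)/(9 - 15) = 0.703125
L_3(10.5) = (10.5 - 3)/(12 - 3) × (10.5 - 6)/(12 - 6) × (10.5 - 9)/(12 - 9) × (10.5 - 15)/(12 - 15) = 0.468750
L_4(10.5) = (10.5 - 3)/(15 - 3) × (10.5 - 6)/(15 - 6) × (10.5 - 9)/(15 - 9) × (10.5 - 12)/(15 - 12) = -0.039062

P(10.5) = (-5)×L_0(10.5) + 18×L_1(10.5) + 3×L_2(10.5) + (-8)×L_3(10.5) + 1×L_4(10.5)
P(10.5) = -4.609375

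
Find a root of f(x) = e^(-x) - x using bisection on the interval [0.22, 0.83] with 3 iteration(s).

f(x) = e^(-x) - x
Initial interval: [0.22, 0.83]

Iteration 1:
  c_1 = (0.220000 + 0.830000)/2 = 0.525000
  f(c_1) = f(0.525000) = 0.066555
  f(a) × f(c) ≥ 0, new interval: [0.525000, 0.830000]
Iteration 2:
  c_2 = (0.525000 + 0.830000)/2 = 0.677500
  f(c_2) = f(0.677500) = -0.169615
  f(a) × f(c) < 0, new interval: [0.525000, 0.677500]
Iteration 3:
  c_3 = (0.525000 + 0.677500)/2 = 0.601250
  f(c_3) = f(0.601250) = -0.053124
  f(a) × f(c) < 0, new interval: [0.525000, 0.601250]

After 3 iteration(s), the approximation is c_3 = 0.601250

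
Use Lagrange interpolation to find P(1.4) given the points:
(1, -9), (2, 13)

Lagrange interpolation formula:
P(x) = Σ yᵢ × Lᵢ(x)
where Lᵢ(x) = Π_{j≠i} (x - xⱼ)/(xᵢ - xⱼ)

L_0(1.4) = (1.4 - 2)/(1 - 2) = 0.600000
L_1(1.4) = (1.4 - 1)/(2 - 1) = 0.400000

P(1.4) = (-9)×L_0(1.4) + 13×L_1(1.4)
P(1.4) = -0.200000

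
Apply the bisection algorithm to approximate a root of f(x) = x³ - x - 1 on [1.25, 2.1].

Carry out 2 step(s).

f(x) = x³ - x - 1
Initial interval: [1.25, 2.1]

Iteration 1:
  c_1 = (1.250000 + 2.100000)/2 = 1.675000
  f(c_1) = f(1.675000) = 2.024422
  f(a) × f(c) < 0, new interval: [1.250000, 1.675000]
Iteration 2:
  c_2 = (1.250000 + 1.675000)/2 = 1.462500
  f(c_2) = f(1.462500) = 0.665650
  f(a) × f(c) < 0, new interval: [1.250000, 1.462500]

After 2 iteration(s), the approximation is c_2 = 1.462500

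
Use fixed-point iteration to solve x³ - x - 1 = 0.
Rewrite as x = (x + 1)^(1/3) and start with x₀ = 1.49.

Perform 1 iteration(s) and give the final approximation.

Equation: x³ - x - 1 = 0
Fixed-point form: x = (x + 1)^(1/3)
x₀ = 1.49

x_1 = g(1.490000) = 1.355397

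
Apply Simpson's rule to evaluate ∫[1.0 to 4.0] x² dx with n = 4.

f(x) = x²
a = 1.0, b = 4.0, n = 4
h = (b - a)/n = 0.750000

Simpson's rule: (h/3)[f(x₀) + 4f(x₁) + 2f(x₂) + ... + f(xₙ)]

x_0 = 1.0000, f(x_0) = 1.000000, coefficient = 1
x_1 = 1.7500, f(x_1) = 3.062500, coefficient = 4
x_2 = 2.5000, f(x_2) = 6.250000, coefficient = 2
x_3 = 3.2500, f(x_3) = 10.562500, coefficient = 4
x_4 = 4.0000, f(x_4) = 16.000000, coefficient = 1

I ≈ (0.750000/3) × 84.000000 = 21.000000
Exact value: 21.000000
Error: 0.000000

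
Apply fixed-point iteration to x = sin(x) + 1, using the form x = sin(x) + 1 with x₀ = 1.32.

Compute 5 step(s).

Equation: x = sin(x) + 1
Fixed-point form: x = sin(x) + 1
x₀ = 1.32

x_1 = g(1.320000) = 1.968715
x_2 = g(1.968715) = 1.921869
x_3 = g(1.921869) = 1.939004
x_4 = g(1.939004) = 1.932974
x_5 = g(1.932974) = 1.935127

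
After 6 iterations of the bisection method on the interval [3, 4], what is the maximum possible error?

Bisection error bound: |error| ≤ (b-a)/2^n
|error| ≤ (4 - 3)/2^6 = 1/2^6
|error| ≤ 0.0156250000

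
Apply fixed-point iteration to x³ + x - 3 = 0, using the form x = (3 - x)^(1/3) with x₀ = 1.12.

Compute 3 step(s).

Equation: x³ + x - 3 = 0
Fixed-point form: x = (3 - x)^(1/3)
x₀ = 1.12

x_1 = g(1.120000) = 1.234201
x_2 = g(1.234201) = 1.208687
x_3 = g(1.208687) = 1.214480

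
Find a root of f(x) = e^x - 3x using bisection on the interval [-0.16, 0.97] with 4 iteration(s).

f(x) = e^x - 3x
Initial interval: [-0.16, 0.97]

Iteration 1:
  c_1 = (-0.160000 + 0.970000)/2 = 0.405000
  f(c_1) = f(0.405000) = 0.284303
  f(a) × f(c) ≥ 0, new interval: [0.405000, 0.970000]
Iteration 2:
  c_2 = (0.405000 + 0.970000)/2 = 0.687500
  f(c_2) = f(0.687500) = -0.073763
  f(a) × f(c) < 0, new interval: [0.405000, 0.687500]
Iteration 3:
  c_3 = (0.405000 + 0.687500)/2 = 0.546250
  f(c_3) = f(0.546250) = 0.088015
  f(a) × f(c) ≥ 0, new interval: [0.546250, 0.687500]
Iteration 4:
  c_4 = (0.546250 + 0.687500)/2 = 0.616875
  f(c_4) = f(0.616875) = 0.002503
  f(a) × f(c) ≥ 0, new interval: [0.616875, 0.687500]

After 4 iteration(s), the approximation is c_4 = 0.616875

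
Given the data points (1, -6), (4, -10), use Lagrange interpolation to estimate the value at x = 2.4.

Lagrange interpolation formula:
P(x) = Σ yᵢ × Lᵢ(x)
where Lᵢ(x) = Π_{j≠i} (x - xⱼ)/(xᵢ - xⱼ)

L_0(2.4) = (2.4 - 4)/(1 - 4) = 0.533333
L_1(2.4) = (2.4 - 1)/(4 - 1) = 0.466667

P(2.4) = (-6)×L_0(2.4) + (-10)×L_1(2.4)
P(2.4) = -7.866667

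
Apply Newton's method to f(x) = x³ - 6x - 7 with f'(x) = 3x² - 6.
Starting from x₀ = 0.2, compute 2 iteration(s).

f(x) = x³ - 6x - 7
f'(x) = 3x² - 6
x₀ = 0.2

Newton-Raphson formula: x_{n+1} = x_n - f(x_n)/f'(x_n)

Iteration 1:
  f(0.200000) = -8.192000
  f'(0.200000) = -5.880000
  x_1 = 0.200000 - (-8.192000)/(-5.880000) = -1.193197
Iteration 2:
  f(-1.193197) = -1.539595
  f'(-1.193197) = -1.728841
  x_2 = -1.193197 - (-1.539595)/(-1.728841) = -2.083733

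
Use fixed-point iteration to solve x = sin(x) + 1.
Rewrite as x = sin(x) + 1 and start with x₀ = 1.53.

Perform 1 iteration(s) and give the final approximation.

Equation: x = sin(x) + 1
Fixed-point form: x = sin(x) + 1
x₀ = 1.53

x_1 = g(1.530000) = 1.999168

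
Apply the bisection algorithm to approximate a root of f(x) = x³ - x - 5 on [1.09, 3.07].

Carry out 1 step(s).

f(x) = x³ - x - 5
Initial interval: [1.09, 3.07]

Iteration 1:
  c_1 = (1.090000 + 3.070000)/2 = 2.080000
  f(c_1) = f(2.080000) = 1.918912
  f(a) × f(c) < 0, new interval: [1.090000, 2.080000]

After 1 iteration(s), the approximation is c_1 = 2.080000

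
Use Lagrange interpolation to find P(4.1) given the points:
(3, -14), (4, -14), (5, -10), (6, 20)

Lagrange interpolation formula:
P(x) = Σ yᵢ × Lᵢ(x)
where Lᵢ(x) = Π_{j≠i} (x - xⱼ)/(xᵢ - xⱼ)

L_0(4.1) = (4.1 - 4)/(3 - 4) × (4.1 - 5)/(3 - 5) × (4.1 - 6)/(3 - 6) = -0.028500
L_1(4.1) = (4.1 - 3)/(4 - 3) × (4.1 - 5)/(4 - 5) × (4.1 - 6)/(4 - 6) = 0.940500
L_2(4.1) = (4.1 - 3)/(5 - 3) × (4.1 - 4)/(5 - 4) × (4.1 - 6)/(5 - 6) = 0.104500
L_3(4.1) = (4.1 - 3)/(6 - 3) × (4.1 - 4)/(6 - 4) × (4.1 - 5)/(6 - 5) = -0.016500

P(4.1) = (-14)×L_0(4.1) + (-14)×L_1(4.1) + (-10)×L_2(4.1) + 20×L_3(4.1)
P(4.1) = -14.143000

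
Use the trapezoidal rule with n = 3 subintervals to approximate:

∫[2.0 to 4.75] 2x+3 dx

f(x) = 2x+3
a = 2.0, b = 4.75, n = 3
h = (b - a)/n = 0.916667

Trapezoidal rule: (h/2)[f(x₀) + 2f(x₁) + 2f(x₂) + ... + f(xₙ)]

x_0 = 2.0000, f(x_0) = 7.000000, coefficient = 1
x_1 = 2.9167, f(x_1) = 8.833333, coefficient = 2
x_2 = 3.8333, f(x_2) = 10.666667, coefficient = 2
x_3 = 4.7500, f(x_3) = 12.500000, coefficient = 1

I ≈ (0.916667/2) × 58.500000 = 26.812500
Exact value: 26.812500
Error: 0.000000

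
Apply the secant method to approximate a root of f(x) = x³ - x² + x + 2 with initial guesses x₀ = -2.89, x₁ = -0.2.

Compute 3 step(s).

f(x) = x³ - x² + x + 2
x₀ = -2.89, x₁ = -0.2

Secant formula: x_{n+1} = x_n - f(x_n)(x_n - x_{n-1})/(f(x_n) - f(x_{n-1}))

Iteration 1:
  f(-2.890000) = -33.379669
  f(-0.200000) = 1.752000
  x_2 = -0.200000 - 1.752000×(-0.200000 - (-2.890000))/(1.752000 - (-33.379669))
       = -0.334149
Iteration 2:
  f(-0.200000) = 1.752000
  f(-0.334149) = 1.516886
  x_3 = -0.334149 - 1.516886×(-0.334149 - (-0.200000))/(1.516886 - 1.752000)
       = -1.199638
Iteration 3:
  f(-0.334149) = 1.516886
  f(-1.199638) = -2.365206
  x_4 = -1.199638 - (-2.365206)×(-1.199638 - (-0.334149))/(-2.365206 - 1.516886)
       = -0.672330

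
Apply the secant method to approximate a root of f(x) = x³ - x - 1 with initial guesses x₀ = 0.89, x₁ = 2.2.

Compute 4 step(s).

f(x) = x³ - x - 1
x₀ = 0.89, x₁ = 2.2

Secant formula: x_{n+1} = x_n - f(x_n)(x_n - x_{n-1})/(f(x_n) - f(x_{n-1}))

Iteration 1:
  f(0.890000) = -1.185031
  f(2.200000) = 7.448000
  x_2 = 2.200000 - 7.448000×(2.200000 - 0.890000)/(7.448000 - (-1.185031))
       = 1.069820
Iteration 2:
  f(2.200000) = 7.448000
  f(1.069820) = -0.845395
  x_3 = 1.069820 - (-0.845395)×(1.069820 - 2.200000)/(-0.845395 - 7.448000)
       = 1.185026
Iteration 3:
  f(1.069820) = -0.845395
  f(1.185026) = -0.520910
  x_4 = 1.185026 - (-0.520910)×(1.185026 - 1.069820)/(-0.520910 - (-0.845395))
       = 1.369971
Iteration 4:
  f(1.185026) = -0.520910
  f(1.369971) = 0.201219
  x_5 = 1.369971 - 0.201219×(1.369971 - 1.185026)/(0.201219 - (-0.520910))
       = 1.318437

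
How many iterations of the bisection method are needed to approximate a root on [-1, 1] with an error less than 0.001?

We need (b-a)/2^n ≤ 0.001
(1 - (-1))/2^n ≤ 0.001
2/2^n ≤ 0.001
2^n ≥ 2000
n ≥ log₂(2000) = 10.97
n ≥ 11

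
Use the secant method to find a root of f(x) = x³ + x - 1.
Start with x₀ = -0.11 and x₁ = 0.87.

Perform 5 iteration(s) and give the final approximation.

f(x) = x³ + x - 1
x₀ = -0.11, x₁ = 0.87

Secant formula: x_{n+1} = x_n - f(x_n)(x_n - x_{n-1})/(f(x_n) - f(x_{n-1}))

Iteration 1:
  f(-0.110000) = -1.111331
  f(0.870000) = 0.528503
  x_2 = 0.870000 - 0.528503×(0.870000 - (-0.110000))/(0.528503 - (-1.111331))
       = 0.554155
Iteration 2:
  f(0.870000) = 0.528503
  f(0.554155) = -0.275670
  x_3 = 0.554155 - (-0.275670)×(0.554155 - 0.870000)/(-0.275670 - 0.528503)
       = 0.662427
Iteration 3:
  f(0.554155) = -0.275670
  f(0.662427) = -0.046894
  x_4 = 0.662427 - (-0.046894)×(0.662427 - 0.554155)/(-0.046894 - (-0.275670))
       = 0.684620
Iteration 4:
  f(0.662427) = -0.046894
  f(0.684620) = 0.005505
  x_5 = 0.684620 - 0.005505×(0.684620 - 0.662427)/(0.005505 - (-0.046894))
       = 0.682289
Iteration 5:
  f(0.684620) = 0.005505
  f(0.682289) = -0.000094
  x_6 = 0.682289 - (-0.000094)×(0.682289 - 0.684620)/(-0.000094 - 0.005505)
       = 0.682328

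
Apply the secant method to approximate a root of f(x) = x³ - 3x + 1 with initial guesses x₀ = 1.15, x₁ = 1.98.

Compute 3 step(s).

f(x) = x³ - 3x + 1
x₀ = 1.15, x₁ = 1.98

Secant formula: x_{n+1} = x_n - f(x_n)(x_n - x_{n-1})/(f(x_n) - f(x_{n-1}))

Iteration 1:
  f(1.150000) = -0.929125
  f(1.980000) = 2.822392
  x_2 = 1.980000 - 2.822392×(1.980000 - 1.150000)/(2.822392 - (-0.929125))
       = 1.355563
Iteration 2:
  f(1.980000) = 2.822392
  f(1.355563) = -0.575772
  x_3 = 1.355563 - (-0.575772)×(1.355563 - 1.980000)/(-0.575772 - 2.822392)
       = 1.461365
Iteration 3:
  f(1.355563) = -0.575772
  f(1.461365) = -0.263220
  x_4 = 1.461365 - (-0.263220)×(1.461365 - 1.355563)/(-0.263220 - (-0.575772))
       = 1.550468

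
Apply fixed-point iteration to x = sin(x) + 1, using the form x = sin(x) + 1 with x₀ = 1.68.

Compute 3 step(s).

Equation: x = sin(x) + 1
Fixed-point form: x = sin(x) + 1
x₀ = 1.68

x_1 = g(1.680000) = 1.994043
x_2 = g(1.994043) = 1.911760
x_3 = g(1.911760) = 1.942433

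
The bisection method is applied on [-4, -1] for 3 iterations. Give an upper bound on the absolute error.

Bisection error bound: |error| ≤ (b-a)/2^n
|error| ≤ (-1 - (-4))/2^3 = 3/2^3
|error| ≤ 0.3750000000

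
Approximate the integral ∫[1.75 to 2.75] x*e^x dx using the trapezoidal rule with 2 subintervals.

f(x) = x*e^x
a = 1.75, b = 2.75, n = 2
h = (b - a)/n = 0.500000

Trapezoidal rule: (h/2)[f(x₀) + 2f(x₁) + 2f(x₂) + ... + f(xₙ)]

x_0 = 1.7500, f(x_0) = 10.070555, coefficient = 1
x_1 = 2.2500, f(x_1) = 21.347406, coefficient = 2
x_2 = 2.7500, f(x_2) = 43.017238, coefficient = 1

I ≈ (0.500000/2) × 95.782604 = 23.945651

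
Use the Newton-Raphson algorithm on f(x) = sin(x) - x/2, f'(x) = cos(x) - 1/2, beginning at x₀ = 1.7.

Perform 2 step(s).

f(x) = sin(x) - x/2
f'(x) = cos(x) - 1/2
x₀ = 1.7

Newton-Raphson formula: x_{n+1} = x_n - f(x_n)/f'(x_n)

Iteration 1:
  f(1.700000) = 0.141665
  f'(1.700000) = -0.628844
  x_1 = 1.700000 - 0.141665/(-0.628844) = 1.925278
Iteration 2:
  f(1.925278) = -0.024812
  f'(1.925278) = -0.847104
  x_2 = 1.925278 - (-0.024812)/(-0.847104) = 1.895987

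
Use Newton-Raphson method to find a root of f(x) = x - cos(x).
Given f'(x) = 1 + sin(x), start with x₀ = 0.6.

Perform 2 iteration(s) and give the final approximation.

f(x) = x - cos(x)
f'(x) = 1 + sin(x)
x₀ = 0.6

Newton-Raphson formula: x_{n+1} = x_n - f(x_n)/f'(x_n)

Iteration 1:
  f(0.600000) = -0.225336
  f'(0.600000) = 1.564642
  x_1 = 0.600000 - (-0.225336)/1.564642 = 0.744017
Iteration 2:
  f(0.744017) = 0.008264
  f'(0.744017) = 1.677249
  x_2 = 0.744017 - 0.008264/1.677249 = 0.739090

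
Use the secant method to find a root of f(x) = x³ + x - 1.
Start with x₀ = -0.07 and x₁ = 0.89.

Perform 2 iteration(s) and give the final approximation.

f(x) = x³ + x - 1
x₀ = -0.07, x₁ = 0.89

Secant formula: x_{n+1} = x_n - f(x_n)(x_n - x_{n-1})/(f(x_n) - f(x_{n-1}))

Iteration 1:
  f(-0.070000) = -1.070343
  f(0.890000) = 0.594969
  x_2 = 0.890000 - 0.594969×(0.890000 - (-0.070000))/(0.594969 - (-1.070343))
       = 0.547019
Iteration 2:
  f(0.890000) = 0.594969
  f(0.547019) = -0.289296
  x_3 = 0.547019 - (-0.289296)×(0.547019 - 0.890000)/(-0.289296 - 0.594969)
       = 0.659229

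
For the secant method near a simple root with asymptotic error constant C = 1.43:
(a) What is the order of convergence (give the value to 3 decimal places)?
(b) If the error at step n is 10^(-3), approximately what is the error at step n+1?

(a) Secant method has superlinear convergence with order φ = (1+√5)/2 ≈ 1.618.
    This means |e_{n+1}| ≈ C|e_n|^1.618.

(b) With |e_n| = 10^(-3) and C = 1.43:
    |e_{n+1}| ≈ 1.43 × (10^(-3))^1.618 = 1.43 × 10^(-4.85)

(a) ≈ 1.618 (golden ratio); (b) |e_{n+1}| ≈ 2.001e-05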